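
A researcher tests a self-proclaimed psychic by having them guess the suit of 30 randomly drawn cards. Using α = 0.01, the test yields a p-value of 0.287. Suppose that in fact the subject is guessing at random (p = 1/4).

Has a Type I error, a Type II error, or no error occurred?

The conventional null hypothesis is that the subject is guessing at random (p = 1/4).
Since p = 0.287 ≥ α = 0.01, H₀ is not rejected.
H₀ is true (actually the subject is guessing at random (p = 1/4)).
The decision matches the true state — no error.

No error — this is a correct decision.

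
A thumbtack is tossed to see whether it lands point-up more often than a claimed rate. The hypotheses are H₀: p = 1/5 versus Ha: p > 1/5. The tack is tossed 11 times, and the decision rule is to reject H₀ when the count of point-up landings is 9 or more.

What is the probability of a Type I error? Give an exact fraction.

37/1953125

α = P(reject H₀ | H₀ true) = P(X ≥ 9 | p = 1/5), with X ~ Binomial(11, 1/5).
P(X ≥ 9) = Σ_{j=9}^{11} C(11,j)·(1/5)^j·(4/5)^{11-j} = 37/1953125.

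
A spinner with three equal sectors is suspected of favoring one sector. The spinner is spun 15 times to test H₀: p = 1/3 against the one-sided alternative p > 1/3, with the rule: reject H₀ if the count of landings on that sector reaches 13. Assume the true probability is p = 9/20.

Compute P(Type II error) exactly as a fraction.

32731725032763916841/32768000000000000000

Under the alternative p = 9/20, K ~ Binomial(15, 9/20); β is the probability the test does not reject, P(K < 13).
Equivalently, β = 1 − P(K ≥ 13) = 32731725032763916841/32768000000000000000.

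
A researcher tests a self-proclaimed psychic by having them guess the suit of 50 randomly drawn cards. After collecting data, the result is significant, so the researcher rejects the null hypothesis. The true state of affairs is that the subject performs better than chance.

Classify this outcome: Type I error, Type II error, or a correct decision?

Neither — the decision is correct.

The conventional null hypothesis here is that the subject is guessing at random (p = 1/4).
The test rejected a false H₀ — the decision matches the true state.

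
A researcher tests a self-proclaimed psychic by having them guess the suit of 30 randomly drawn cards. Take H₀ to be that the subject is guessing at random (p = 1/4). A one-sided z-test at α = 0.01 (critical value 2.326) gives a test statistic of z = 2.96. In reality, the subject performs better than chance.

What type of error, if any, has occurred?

No error — this is a correct decision.

Since z = 2.96 > z* = 2.326, H₀ is rejected.
H₀ is false (actually the subject performs better than chance).
The decision matches the true state — no error.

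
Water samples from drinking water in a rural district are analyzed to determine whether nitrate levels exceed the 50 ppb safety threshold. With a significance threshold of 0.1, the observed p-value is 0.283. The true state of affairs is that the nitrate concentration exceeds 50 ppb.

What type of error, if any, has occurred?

Type II error

The conventional null hypothesis is that the nitrate concentration is at or below 50 ppb (safe).
Since p = 0.283 ≥ α = 0.1, H₀ is not rejected.
H₀ is false (actually the nitrate concentration exceeds 50 ppb).
Failing to reject a false H₀ is a Type II error.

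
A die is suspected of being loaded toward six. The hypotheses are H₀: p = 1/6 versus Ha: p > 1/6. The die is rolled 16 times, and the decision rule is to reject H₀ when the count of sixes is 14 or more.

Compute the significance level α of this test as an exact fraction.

1027/940369969152

The Type I error probability is α = P(K ≥ 14) computed under H₀, where K ~ Binomial(16, 1/6).
P(K ≥ 14) = Σ_{j=14}^{16} C(16,j)·(1/6)^j·(5/6)^{16-j} = 1027/940369969152.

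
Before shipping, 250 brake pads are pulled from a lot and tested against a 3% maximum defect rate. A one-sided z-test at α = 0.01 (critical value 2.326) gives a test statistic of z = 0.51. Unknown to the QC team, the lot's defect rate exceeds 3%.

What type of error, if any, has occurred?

The conventional null hypothesis is that the lot's defect rate is 3% (within specification).
Since z = 0.51 ≤ z* = 2.326, H₀ is not rejected.
H₀ is false (actually the lot's defect rate exceeds 3%).
Failing to reject a false H₀ is a Type II error.

Type II error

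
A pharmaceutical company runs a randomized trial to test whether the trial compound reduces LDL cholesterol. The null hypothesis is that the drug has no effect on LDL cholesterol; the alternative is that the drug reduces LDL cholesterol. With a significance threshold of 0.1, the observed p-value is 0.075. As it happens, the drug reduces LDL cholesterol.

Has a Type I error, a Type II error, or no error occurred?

Neither — the decision is correct.

Since p = 0.075 < α = 0.1, H₀ is rejected.
H₀ is false (actually the drug reduces LDL cholesterol).
The decision matches the true state — no error.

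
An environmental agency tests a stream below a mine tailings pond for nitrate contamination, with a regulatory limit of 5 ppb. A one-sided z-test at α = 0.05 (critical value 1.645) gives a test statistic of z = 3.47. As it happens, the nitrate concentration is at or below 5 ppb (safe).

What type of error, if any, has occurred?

The conventional null hypothesis is that the nitrate concentration is at or below 5 ppb (safe).
Since z = 3.47 > z* = 1.645, H₀ is rejected.
H₀ is true (actually the nitrate concentration is at or below 5 ppb (safe)).
Rejecting a true H₀ is a Type I error.

Type I error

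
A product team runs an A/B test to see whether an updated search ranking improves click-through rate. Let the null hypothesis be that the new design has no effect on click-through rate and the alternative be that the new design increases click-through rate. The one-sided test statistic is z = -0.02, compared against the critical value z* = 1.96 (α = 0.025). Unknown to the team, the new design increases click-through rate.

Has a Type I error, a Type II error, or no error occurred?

Type II error

Since z = -0.02 ≤ z* = 1.96, H₀ is not rejected.
H₀ is false (actually the new design increases click-through rate).
Failing to reject a false H₀ is a Type II error.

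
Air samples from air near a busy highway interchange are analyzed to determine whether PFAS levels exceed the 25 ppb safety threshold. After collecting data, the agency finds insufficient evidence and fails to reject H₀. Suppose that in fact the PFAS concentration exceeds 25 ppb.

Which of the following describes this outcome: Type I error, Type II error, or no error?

Type II error

The conventional null hypothesis here is that the PFAS concentration is at or below 25 ppb (safe).
H₀ was not rejected, but H₀ is actually false.
Failing to reject a false null hypothesis is a Type II error (false negative).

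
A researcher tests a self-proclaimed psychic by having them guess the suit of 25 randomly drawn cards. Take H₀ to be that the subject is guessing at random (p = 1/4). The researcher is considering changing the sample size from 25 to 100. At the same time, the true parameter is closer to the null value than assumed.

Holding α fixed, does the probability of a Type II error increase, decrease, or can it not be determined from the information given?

The first change alone would make β decrease; the second alone would make β increase. Which effect dominates depends on the magnitudes, which are not given.

Cannot be determined from the information given.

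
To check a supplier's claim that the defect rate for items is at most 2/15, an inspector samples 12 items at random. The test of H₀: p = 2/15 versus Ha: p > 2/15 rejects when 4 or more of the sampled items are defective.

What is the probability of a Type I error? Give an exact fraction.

558522837776/8649755859375

α = P(reject H₀ | H₀ true) = P(K ≥ 4 | p = 2/15), K ~ Binomial(12, 2/15).
Computing the lower-tail complement: 1 − 8091233021599/8649755859375 = 558522837776/8649755859375.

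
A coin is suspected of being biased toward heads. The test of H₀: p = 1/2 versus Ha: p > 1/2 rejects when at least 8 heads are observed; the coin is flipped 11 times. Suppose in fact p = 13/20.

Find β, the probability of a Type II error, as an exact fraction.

2941183244209/5120000000000

β = P(fail to reject H₀ | Ha true) = P(K ≤ 7 | p = 13/20), K ~ Binomial(11, 13/20).
Summing C(11,j)·(13/20)^j·(7/20)^{11-j} for j = 0..7 gives 2941183244209/5120000000000.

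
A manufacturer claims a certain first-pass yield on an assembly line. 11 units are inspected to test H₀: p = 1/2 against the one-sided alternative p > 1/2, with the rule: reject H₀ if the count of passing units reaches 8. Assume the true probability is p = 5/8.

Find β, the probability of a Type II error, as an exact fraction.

β = P(fail to reject H₀ | Ha true) = P(S ≤ 7 | p = 5/8), S ~ Binomial(11, 5/8).
Equivalently, β = 1 − P(S ≥ 8) = 688976199/1073741824.

688976199/1073741824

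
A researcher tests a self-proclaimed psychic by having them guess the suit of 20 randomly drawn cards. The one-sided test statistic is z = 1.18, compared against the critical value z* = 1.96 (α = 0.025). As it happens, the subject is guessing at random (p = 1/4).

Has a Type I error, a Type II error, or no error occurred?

The conventional null hypothesis is that the subject is guessing at random (p = 1/4).
Since z = 1.18 ≤ z* = 1.96, H₀ is not rejected.
H₀ is true (actually the subject is guessing at random (p = 1/4)).
The decision matches the true state — no error.

Neither — the decision is correct.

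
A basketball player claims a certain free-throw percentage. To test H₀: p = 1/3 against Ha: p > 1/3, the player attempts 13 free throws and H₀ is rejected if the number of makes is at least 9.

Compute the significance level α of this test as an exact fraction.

521/59049

α = P(reject H₀ | H₀ true) = P(S ≥ 9 | p = 1/3), with S ~ Binomial(13, 1/3).
Adding the binomial terms for j = 9 through 13 with p = 1/3 yields 521/59049.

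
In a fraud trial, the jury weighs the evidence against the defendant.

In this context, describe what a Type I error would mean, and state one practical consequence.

With the conventional null hypothesis that the defendant is innocent:
A Type I error is rejecting H₀ when H₀ is true.
Here that means convicting the defendant when actually the defendant is innocent.

A Type I error would mean concluding that the defendant is guilty when in fact the defendant is innocent. Consequence: an innocent person is convicted and punished.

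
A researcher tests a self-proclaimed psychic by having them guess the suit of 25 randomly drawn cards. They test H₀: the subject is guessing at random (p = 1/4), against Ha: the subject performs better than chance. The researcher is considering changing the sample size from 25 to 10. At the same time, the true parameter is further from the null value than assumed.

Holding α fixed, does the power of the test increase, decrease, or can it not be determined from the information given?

The first change alone would make β increase; the second alone would make β decrease. Which effect dominates depends on the magnitudes, which are not given.
Since power = 1 − β, the effect on power is likewise indeterminate.

Cannot be determined from the information given.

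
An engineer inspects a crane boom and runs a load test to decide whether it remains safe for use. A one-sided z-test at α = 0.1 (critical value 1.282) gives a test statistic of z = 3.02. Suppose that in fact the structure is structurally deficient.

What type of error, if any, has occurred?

No error (correct decision).

The conventional null hypothesis is that the structure meets the required load capacity (safe).
Since z = 3.02 > z* = 1.282, H₀ is rejected.
H₀ is false (actually the structure is structurally deficient).
The decision matches the true state — no error.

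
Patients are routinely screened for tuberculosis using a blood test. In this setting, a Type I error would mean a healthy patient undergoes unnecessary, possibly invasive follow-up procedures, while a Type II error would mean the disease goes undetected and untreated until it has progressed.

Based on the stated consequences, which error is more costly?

Type II error

The Type II consequence (the disease goes undetected and untreated until it has progressed) is more severe than the Type I consequence (a healthy patient undergoes unnecessary, possibly invasive follow-up procedures).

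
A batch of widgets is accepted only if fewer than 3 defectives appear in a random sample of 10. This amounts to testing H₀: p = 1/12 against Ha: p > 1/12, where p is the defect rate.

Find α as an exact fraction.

The significance level is the probability, assuming p = 1/12, of seeing 3 or more defectives in 10 draws.
Via the complement, α = 1 − Σ_{j=0}^{2} C(10,j)(1/12)^j(11/12)^{10-j} = 229526089/5159780352.

229526089/5159780352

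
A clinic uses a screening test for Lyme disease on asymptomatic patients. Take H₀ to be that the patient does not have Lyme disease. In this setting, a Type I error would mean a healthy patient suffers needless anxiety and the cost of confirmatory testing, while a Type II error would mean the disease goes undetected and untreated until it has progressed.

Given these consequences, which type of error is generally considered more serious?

Type II error

The Type II consequence (the disease goes undetected and untreated until it has progressed) is more severe than the Type I consequence (a healthy patient suffers needless anxiety and the cost of confirmatory testing).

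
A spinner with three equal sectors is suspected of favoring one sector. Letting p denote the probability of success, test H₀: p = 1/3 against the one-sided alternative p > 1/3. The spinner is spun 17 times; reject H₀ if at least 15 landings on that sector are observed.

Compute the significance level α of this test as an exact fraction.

The Type I error probability is α = P(X ≥ 15) computed under H₀, where X ~ Binomial(17, 1/3).
P(X ≥ 15) = Σ_{j=15}^{17} C(17,j)·(1/3)^j·(2/3)^{17-j} = 193/43046721.

193/43046721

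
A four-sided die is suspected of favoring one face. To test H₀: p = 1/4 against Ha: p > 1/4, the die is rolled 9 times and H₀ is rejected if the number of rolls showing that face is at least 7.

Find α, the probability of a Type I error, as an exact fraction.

Under H₀, X ~ Binomial(9, 1/4), and α = P(X ≥ 7).
P(X ≥ 7) = Σ_{j=7}^{9} C(9,j)·(1/4)^j·(3/4)^{9-j} = 11/8192.

11/8192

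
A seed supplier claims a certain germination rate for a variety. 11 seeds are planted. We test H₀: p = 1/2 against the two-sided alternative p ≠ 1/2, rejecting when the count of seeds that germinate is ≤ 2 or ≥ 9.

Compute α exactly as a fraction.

67/1024

The significance level is the null-hypothesis probability of the rejection region {≤2} ∪ {≥9}.
The two tails are symmetric, so α = 2·(1 + 11 + 55)/2^11 = 134/2048 = 67/1024.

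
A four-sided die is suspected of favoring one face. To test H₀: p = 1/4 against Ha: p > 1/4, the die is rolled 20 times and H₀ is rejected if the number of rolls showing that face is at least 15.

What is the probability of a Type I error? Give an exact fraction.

1048117/274877906944

Under H₀, X ~ Binomial(20, 1/4), and α = P(X ≥ 15).
Summing C(20,j)(1/4)^j(3/4)^{20−j} for j = 15,…,20 gives 1048117/274877906944.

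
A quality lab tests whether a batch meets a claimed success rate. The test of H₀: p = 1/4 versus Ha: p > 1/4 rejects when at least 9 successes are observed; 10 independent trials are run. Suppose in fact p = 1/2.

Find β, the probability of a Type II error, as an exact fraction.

1013/1024

β = P(fail to reject H₀ | Ha true) = P(S ≤ 8 | p = 1/2), S ~ Binomial(10, 1/2).
Adding the binomial probabilities P(S=0)+…+P(S=8) at p = 1/2 gives 1013/1024.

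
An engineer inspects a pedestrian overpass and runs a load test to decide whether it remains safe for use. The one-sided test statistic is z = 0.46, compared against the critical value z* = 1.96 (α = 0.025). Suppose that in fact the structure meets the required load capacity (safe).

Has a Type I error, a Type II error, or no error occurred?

The conventional null hypothesis is that the structure meets the required load capacity (safe).
Since z = 0.46 ≤ z* = 1.96, H₀ is not rejected.
H₀ is true (actually the structure meets the required load capacity (safe)).
The decision matches the true state — no error.

No error (correct decision).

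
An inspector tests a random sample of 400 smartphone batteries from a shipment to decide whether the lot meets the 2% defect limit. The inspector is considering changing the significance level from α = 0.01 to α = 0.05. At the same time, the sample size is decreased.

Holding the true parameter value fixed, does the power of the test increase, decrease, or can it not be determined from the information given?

Cannot be determined from the information given.

The first change alone would make β decrease; the second alone would make β increase. Which effect dominates depends on the magnitudes, which are not given.
Since power = 1 − β, the effect on power is likewise indeterminate.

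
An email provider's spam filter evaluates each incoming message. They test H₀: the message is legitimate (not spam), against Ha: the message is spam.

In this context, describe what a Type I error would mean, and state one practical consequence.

A Type I error would mean concluding that the message is spam when in fact the message is legitimate (not spam). Consequence: a legitimate email — possibly an important one — is hidden in the spam folder.

A Type I error is rejecting H₀ when H₀ is true.
Here that means sending the message to the spam folder when actually the message is legitimate (not spam).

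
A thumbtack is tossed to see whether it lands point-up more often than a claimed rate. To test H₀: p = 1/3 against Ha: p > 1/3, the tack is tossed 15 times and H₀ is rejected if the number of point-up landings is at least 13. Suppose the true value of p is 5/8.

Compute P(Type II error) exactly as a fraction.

33725631854457/35184372088832

A Type II error is failing to reject when Ha holds: with p = 5/8, β = P(K ≤ 12).
Adding the binomial probabilities P(K=0)+…+P(K=12) at p = 5/8 gives 33725631854457/35184372088832.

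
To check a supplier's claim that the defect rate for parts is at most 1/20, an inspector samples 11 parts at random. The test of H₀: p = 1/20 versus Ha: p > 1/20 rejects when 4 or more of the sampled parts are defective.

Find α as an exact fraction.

7947524659/5120000000000

The significance level is the probability, assuming p = 1/20, of seeing 4 or more defectives in 11 draws.
α = 1 − P(X ≤ 3) = 1 − 5112052475341/5120000000000 = 7947524659/5120000000000.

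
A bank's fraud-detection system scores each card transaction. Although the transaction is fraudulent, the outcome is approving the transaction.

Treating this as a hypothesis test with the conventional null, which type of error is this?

Type II error

The null hypothesis here is that the transaction is legitimate.
'Approving the transaction' corresponds to failing to reject H₀.
H₀ was not rejected but H₀ is false — a Type II error (false negative).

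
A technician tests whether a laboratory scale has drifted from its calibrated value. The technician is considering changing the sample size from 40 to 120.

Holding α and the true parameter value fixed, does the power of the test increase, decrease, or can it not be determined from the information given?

It increases.

More data shrinks sampling variability; the test statistic under Ha concentrates further from the null value, making rejection more likely.
Since power = 1 − β and β decreases, power increases.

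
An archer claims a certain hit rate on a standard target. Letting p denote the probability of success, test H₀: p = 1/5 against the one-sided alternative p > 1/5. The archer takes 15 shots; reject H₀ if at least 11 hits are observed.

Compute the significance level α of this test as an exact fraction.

Under H₀, S ~ Binomial(15, 1/5), and α = P(S ≥ 11).
P(S ≥ 11) = Σ_{j=11}^{15} C(15,j)·(1/5)^j·(4/5)^{15-j} = 380301/30517578125.

380301/30517578125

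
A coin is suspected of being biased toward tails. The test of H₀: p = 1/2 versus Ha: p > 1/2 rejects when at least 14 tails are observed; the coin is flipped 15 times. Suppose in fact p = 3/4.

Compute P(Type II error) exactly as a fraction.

493824191/536870912

β = P(fail to reject H₀ | Ha true) = P(S ≤ 13 | p = 3/4), S ~ Binomial(15, 3/4).
Summing C(15,j)·(3/4)^j·(1/4)^{15-j} for j = 0..13 gives 493824191/536870912.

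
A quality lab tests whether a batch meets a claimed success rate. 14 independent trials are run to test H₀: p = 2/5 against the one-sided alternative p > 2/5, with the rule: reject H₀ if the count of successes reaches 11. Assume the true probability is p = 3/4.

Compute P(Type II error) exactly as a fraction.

64244663/134217728

β = P(fail to reject H₀ | Ha true) = P(Y ≤ 10 | p = 3/4), Y ~ Binomial(14, 3/4).
Summing C(14,j)·(3/4)^j·(1/4)^{14-j} for j = 0..10 gives 64244663/134217728.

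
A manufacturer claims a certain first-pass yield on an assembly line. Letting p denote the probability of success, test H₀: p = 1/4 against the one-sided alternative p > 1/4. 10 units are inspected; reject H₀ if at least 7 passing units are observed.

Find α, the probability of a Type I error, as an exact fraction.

919/262144

Under H₀, Y ~ Binomial(10, 1/4), and α = P(Y ≥ 7).
Summing C(10,j)(1/4)^j(3/4)^{10−j} for j = 7,…,10 gives 919/262144.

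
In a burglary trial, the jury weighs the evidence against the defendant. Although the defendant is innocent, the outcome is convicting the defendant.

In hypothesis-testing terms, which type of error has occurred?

Type I error

The null hypothesis here is that the defendant is innocent.
'Convicting the defendant' corresponds to rejecting H₀.
H₀ was rejected but H₀ is true — a Type I error (false positive).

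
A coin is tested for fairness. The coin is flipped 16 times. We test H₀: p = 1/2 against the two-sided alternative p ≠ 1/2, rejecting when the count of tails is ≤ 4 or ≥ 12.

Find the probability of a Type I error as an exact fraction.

2517/32768

Under H₀, K ~ Binomial(16, 1/2); α is the probability of landing in either tail, P(K ≤ 4) + P(K ≥ 12).
By symmetry, α = 2·P(K ≤ 4) = 2·(1 + 16 + 120 + 560 + 1820)/65536 = 5034/65536 = 2517/32768.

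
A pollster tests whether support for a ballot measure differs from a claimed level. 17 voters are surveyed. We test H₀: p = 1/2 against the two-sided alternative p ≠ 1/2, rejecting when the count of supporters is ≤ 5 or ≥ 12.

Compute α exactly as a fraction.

α = P(Y ≤ 5 or Y ≥ 12 | p = 1/2), Y ~ Binomial(17, 1/2).
By symmetry, α = 2·P(Y ≤ 5) = 2·(1 + 17 + 136 + 680 + 2380 + 6188)/131072 = 18804/131072 = 4701/32768.

4701/32768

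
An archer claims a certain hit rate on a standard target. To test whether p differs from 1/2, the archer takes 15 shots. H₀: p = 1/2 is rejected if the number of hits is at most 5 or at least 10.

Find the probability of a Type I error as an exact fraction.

Under H₀, X ~ Binomial(15, 1/2); α is the probability of landing in either tail, P(X ≤ 5) + P(X ≥ 10).
Each tail has probability (1 + 15 + 105 + 455 + 1365 + 3003)/32768; doubling gives α = 9888/32768 = 309/1024.

309/1024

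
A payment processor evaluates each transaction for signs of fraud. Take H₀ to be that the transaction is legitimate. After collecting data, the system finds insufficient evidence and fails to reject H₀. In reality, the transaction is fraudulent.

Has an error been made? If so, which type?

H₀ was not rejected, but H₀ is actually false.
Failing to reject a false null hypothesis is a Type II error (false negative).

Type II error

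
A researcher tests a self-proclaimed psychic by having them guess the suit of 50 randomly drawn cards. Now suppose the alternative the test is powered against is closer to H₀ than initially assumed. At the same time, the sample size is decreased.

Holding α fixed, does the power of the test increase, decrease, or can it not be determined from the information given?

A smaller departure from H₀ means the test statistic under Ha is distributed closer to where it would be under H₀; rejection becomes less likely. A smaller sample increases the standard error, so the sampling distributions under H₀ and Ha overlap more. Both changes push β in the same direction.
Since power = 1 − β and β increases, power decreases.

It decreases.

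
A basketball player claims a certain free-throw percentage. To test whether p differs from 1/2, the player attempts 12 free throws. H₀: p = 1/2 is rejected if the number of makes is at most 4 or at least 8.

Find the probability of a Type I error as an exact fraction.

397/1024

α = P(X ≤ 4 or X ≥ 8 | p = 1/2), X ~ Binomial(12, 1/2).
Each tail has probability (1 + 12 + 66 + 220 + 495)/4096; doubling gives α = 1588/4096 = 397/1024.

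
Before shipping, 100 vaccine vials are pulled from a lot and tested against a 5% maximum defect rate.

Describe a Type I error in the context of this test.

With the conventional null hypothesis that the lot's defect rate is 5% (within specification):
A Type I error is rejecting H₀ when H₀ is true.
Here that means rejecting the lot and scrapping or reworking it when actually the lot's defect rate is 5% (within specification).

A Type I error would mean concluding that the lot's defect rate exceeds 5% when in fact the lot's defect rate is 5% (within specification).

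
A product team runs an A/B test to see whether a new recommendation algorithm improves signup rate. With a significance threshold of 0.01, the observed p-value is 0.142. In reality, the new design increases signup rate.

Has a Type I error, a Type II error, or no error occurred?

Type II error

The conventional null hypothesis is that the new design has no effect on signup rate.
Since p = 0.142 ≥ α = 0.01, H₀ is not rejected.
H₀ is false (actually the new design increases signup rate).
Failing to reject a false H₀ is a Type II error.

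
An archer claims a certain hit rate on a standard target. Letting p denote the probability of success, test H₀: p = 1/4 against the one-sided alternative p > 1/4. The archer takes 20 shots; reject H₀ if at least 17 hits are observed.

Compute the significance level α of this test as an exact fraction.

32551/1099511627776

α = P(reject H₀ | H₀ true) = P(Y ≥ 17 | p = 1/4), with Y ~ Binomial(20, 1/4).
P(Y ≥ 17) = Σ_{j=17}^{20} C(20,j)·(1/4)^j·(3/4)^{20-j} = 32551/1099511627776.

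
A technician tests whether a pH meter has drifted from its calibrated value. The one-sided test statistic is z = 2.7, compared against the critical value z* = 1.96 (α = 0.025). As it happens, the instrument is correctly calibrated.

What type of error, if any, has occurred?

The conventional null hypothesis is that the instrument is correctly calibrated.
Since z = 2.7 > z* = 1.96, H₀ is rejected.
H₀ is true (actually the instrument is correctly calibrated).
Rejecting a true H₀ is a Type I error.

Type I error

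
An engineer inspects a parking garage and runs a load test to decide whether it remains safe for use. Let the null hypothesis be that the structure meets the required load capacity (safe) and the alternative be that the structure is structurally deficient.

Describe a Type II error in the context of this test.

A Type II error would mean concluding that the structure meets the required load capacity (safe) (or at least failing to establish that the structure is structurally deficient) when in fact the structure is structurally deficient.

A Type II error is failing to reject H₀ when H₀ is false.
Here that means keeping the structure open when actually the structure is structurally deficient.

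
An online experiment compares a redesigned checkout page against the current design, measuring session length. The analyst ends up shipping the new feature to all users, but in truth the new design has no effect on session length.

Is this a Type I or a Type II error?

Type I error

The null hypothesis here is that the new design has no effect on session length.
'Shipping the new feature to all users' corresponds to rejecting H₀.
H₀ was rejected but H₀ is true — a Type I error (false positive).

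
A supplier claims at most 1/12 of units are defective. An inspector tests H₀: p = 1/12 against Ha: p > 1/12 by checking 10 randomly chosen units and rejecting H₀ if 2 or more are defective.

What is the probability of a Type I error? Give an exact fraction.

4133487571/20639121408

The significance level is the probability, assuming p = 1/12, of seeing 2 or more defectives in 10 draws.
Via the complement, α = 1 − Σ_{j=0}^{1} C(10,j)(1/12)^j(11/12)^{10-j} = 4133487571/20639121408.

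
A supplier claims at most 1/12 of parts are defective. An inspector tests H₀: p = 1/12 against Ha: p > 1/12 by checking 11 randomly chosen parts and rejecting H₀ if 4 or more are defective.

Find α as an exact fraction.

α = P(reject H₀ | H₀ true) = P(Y ≥ 4 | p = 1/12), Y ~ Binomial(11, 1/12).
Via the complement, α = 1 − Σ_{j=0}^{3} C(11,j)(1/12)^j(11/12)^{11-j} = 305362129/30958682112.

305362129/30958682112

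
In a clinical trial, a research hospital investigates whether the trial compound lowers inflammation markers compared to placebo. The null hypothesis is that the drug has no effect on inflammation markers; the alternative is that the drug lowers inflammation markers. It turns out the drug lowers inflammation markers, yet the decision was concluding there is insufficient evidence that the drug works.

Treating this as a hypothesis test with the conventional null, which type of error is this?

Type II error

'Concluding there is insufficient evidence that the drug works' corresponds to failing to reject H₀.
H₀ was not rejected but H₀ is false — a Type II error (false negative).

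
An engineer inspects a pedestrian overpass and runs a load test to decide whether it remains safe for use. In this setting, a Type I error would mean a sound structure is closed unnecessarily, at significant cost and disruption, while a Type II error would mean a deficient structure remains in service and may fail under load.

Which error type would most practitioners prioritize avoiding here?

Type II error

The Type II consequence (a deficient structure remains in service and may fail under load) is more severe than the Type I consequence (a sound structure is closed unnecessarily, at significant cost and disruption).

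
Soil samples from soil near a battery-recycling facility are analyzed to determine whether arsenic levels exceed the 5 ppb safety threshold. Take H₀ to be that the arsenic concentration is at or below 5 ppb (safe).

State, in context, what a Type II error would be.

A Type II error is failing to reject H₀ when H₀ is false.
Here that means certifying the site as safe when actually the arsenic concentration exceeds 5 ppb.

A Type II error would mean concluding that the arsenic concentration is at or below 5 ppb (safe) (or at least failing to establish that the arsenic concentration exceeds 5 ppb) when in fact the arsenic concentration exceeds 5 ppb.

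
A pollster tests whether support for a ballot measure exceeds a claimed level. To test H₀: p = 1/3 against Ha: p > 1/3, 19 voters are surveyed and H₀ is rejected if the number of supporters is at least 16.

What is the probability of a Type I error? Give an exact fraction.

2825/387420489

Under H₀, X ~ Binomial(19, 1/3), and α = P(X ≥ 16).
P(X ≥ 16) = Σ_{j=16}^{19} C(19,j)·(1/3)^j·(2/3)^{19-j} = 2825/387420489.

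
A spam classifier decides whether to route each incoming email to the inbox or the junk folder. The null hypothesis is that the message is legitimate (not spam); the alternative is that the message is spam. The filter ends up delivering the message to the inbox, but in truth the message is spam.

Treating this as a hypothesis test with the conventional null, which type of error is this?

'Delivering the message to the inbox' corresponds to failing to reject H₀.
H₀ was not rejected but H₀ is false — a Type II error (false negative).

Type II error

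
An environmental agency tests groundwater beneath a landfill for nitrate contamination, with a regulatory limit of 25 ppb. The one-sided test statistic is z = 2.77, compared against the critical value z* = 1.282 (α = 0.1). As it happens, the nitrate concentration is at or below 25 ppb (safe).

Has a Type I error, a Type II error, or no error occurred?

The conventional null hypothesis is that the nitrate concentration is at or below 25 ppb (safe).
Since z = 2.77 > z* = 1.282, H₀ is rejected.
H₀ is true (actually the nitrate concentration is at or below 25 ppb (safe)).
Rejecting a true H₀ is a Type I error.

Type I error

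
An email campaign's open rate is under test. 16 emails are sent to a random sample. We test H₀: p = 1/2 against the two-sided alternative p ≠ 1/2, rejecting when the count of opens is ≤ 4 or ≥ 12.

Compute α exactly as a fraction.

2517/32768

Under H₀, K ~ Binomial(16, 1/2); α is the probability of landing in either tail, P(K ≤ 4) + P(K ≥ 12).
By symmetry, α = 2·P(K ≤ 4) = 2·(1 + 16 + 120 + 560 + 1820)/65536 = 5034/65536 = 2517/32768.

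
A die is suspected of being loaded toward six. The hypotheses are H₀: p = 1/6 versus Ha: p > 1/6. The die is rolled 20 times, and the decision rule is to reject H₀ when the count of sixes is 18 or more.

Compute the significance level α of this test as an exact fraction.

539/406239826673664

Under H₀, K ~ Binomial(20, 1/6), and α = P(K ≥ 18).
P(K ≥ 18) = Σ_{j=18}^{20} C(20,j)·(1/6)^j·(5/6)^{20-j} = 539/406239826673664.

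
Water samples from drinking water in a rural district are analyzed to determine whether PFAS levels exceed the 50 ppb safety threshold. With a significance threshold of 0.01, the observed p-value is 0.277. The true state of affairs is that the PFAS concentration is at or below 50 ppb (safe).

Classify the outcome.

The conventional null hypothesis is that the PFAS concentration is at or below 50 ppb (safe).
Since p = 0.277 ≥ α = 0.01, H₀ is not rejected.
H₀ is true (actually the PFAS concentration is at or below 50 ppb (safe)).
The decision matches the true state — no error.

Neither — the decision is correct.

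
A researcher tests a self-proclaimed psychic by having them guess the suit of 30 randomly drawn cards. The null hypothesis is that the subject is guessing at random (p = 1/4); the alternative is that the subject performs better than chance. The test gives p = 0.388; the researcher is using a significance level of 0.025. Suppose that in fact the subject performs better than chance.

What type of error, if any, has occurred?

Type II error

Since p = 0.388 ≥ α = 0.025, H₀ is not rejected.
H₀ is false (actually the subject performs better than chance).
Failing to reject a false H₀ is a Type II error.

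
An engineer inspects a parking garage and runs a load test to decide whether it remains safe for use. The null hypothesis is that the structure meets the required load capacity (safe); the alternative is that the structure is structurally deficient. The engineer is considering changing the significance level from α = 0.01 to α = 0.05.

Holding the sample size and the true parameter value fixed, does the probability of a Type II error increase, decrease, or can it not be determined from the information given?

It decreases.

Relaxing α lowers the evidence threshold; under Ha, outcomes that previously fell short now trigger rejection.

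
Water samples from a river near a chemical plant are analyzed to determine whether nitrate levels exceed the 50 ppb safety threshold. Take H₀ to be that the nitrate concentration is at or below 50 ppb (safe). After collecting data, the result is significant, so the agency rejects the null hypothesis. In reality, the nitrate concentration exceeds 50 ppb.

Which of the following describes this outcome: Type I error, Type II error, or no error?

The test rejected a false H₀ — the decision matches the true state.

No error (correct decision).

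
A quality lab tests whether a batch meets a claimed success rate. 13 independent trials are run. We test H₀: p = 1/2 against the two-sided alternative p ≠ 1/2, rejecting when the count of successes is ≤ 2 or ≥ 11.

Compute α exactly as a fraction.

23/1024

α = P(K ≤ 2 or K ≥ 11 | p = 1/2), K ~ Binomial(13, 1/2).
By symmetry, α = 2·P(K ≤ 2) = 2·(1 + 13 + 78)/8192 = 184/8192 = 23/1024.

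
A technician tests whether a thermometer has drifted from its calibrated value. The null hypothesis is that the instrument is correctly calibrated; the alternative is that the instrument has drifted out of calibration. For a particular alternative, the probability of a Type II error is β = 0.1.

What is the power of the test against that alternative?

Power = 1 − β = 1 − 0.1 = 0.9.

0.9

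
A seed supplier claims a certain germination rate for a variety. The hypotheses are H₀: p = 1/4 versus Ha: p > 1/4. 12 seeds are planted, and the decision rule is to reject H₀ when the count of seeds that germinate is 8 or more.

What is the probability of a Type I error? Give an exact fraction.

The Type I error probability is α = P(Y ≥ 8) computed under H₀, where Y ~ Binomial(12, 1/4).
P(Y ≥ 8) = Σ_{j=8}^{12} C(12,j)·(1/4)^j·(3/4)^{12-j} = 23333/8388608.

23333/8388608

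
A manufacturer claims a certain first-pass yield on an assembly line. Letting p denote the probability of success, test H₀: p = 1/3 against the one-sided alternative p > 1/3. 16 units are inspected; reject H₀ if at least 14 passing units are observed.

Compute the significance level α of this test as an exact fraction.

19/1594323

Under H₀, X ~ Binomial(16, 1/3), and α = P(X ≥ 14).
Summing C(16,j)(1/3)^j(2/3)^{16−j} for j = 14,…,16 gives 19/1594323.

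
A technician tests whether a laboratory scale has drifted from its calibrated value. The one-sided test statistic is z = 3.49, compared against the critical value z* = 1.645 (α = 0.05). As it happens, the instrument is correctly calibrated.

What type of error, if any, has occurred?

The conventional null hypothesis is that the instrument is correctly calibrated.
Since z = 3.49 > z* = 1.645, H₀ is rejected.
H₀ is true (actually the instrument is correctly calibrated).
Rejecting a true H₀ is a Type I error.

Type I error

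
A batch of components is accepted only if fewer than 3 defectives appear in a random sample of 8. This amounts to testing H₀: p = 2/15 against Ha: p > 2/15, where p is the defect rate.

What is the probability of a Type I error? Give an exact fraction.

67527008/854296875

The significance level is the probability, assuming p = 2/15, of seeing 3 or more defectives in 8 draws.
α = 1 − P(K ≤ 2) = 1 − 786769867/854296875 = 67527008/854296875.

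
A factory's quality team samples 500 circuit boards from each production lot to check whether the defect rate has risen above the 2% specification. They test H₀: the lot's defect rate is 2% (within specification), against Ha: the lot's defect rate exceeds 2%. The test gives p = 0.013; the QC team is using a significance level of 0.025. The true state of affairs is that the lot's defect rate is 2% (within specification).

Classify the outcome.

Since p = 0.013 < α = 0.025, H₀ is rejected.
H₀ is true (actually the lot's defect rate is 2% (within specification)).
Rejecting a true H₀ is a Type I error.

Type I error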